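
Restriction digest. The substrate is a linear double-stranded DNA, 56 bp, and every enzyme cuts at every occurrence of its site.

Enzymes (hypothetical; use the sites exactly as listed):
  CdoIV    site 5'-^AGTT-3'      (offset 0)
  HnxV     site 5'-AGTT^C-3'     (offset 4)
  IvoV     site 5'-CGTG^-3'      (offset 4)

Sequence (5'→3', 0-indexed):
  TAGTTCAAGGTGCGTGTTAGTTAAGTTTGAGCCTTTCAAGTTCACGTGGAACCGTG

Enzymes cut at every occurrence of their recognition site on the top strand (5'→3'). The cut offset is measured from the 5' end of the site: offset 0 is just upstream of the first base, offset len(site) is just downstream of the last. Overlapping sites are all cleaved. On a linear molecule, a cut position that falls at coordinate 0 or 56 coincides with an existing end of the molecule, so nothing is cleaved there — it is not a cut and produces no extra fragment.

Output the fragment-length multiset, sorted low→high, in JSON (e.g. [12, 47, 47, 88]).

[1,2,4,4,5,6,8,11,15]

Scan for sites:
  CdoIV AGTT/0: at [1, 18, 23, 38] ⇒ [1, 18, 23, 38]
  HnxV AGTTC/4: at [1, 38] ⇒ [5, 42]
  IvoV CGTG/4: at [12, 44, 52] ⇒ [16, 48] (position 56 is a terminus of the linear molecule — no cut)

All cut coordinates (distinct, sorted): [1, 5, 16, 18, 23, 38, 42, 48]

Fragments:
  [0,1): 1 bp
  [1,5): 4 bp
  [5,16): 11 bp
  [16,18): 2 bp
  [18,23): 5 bp
  [23,38): 15 bp
  [38,42): 4 bp
  [42,48): 6 bp
  [48,56): 8 bp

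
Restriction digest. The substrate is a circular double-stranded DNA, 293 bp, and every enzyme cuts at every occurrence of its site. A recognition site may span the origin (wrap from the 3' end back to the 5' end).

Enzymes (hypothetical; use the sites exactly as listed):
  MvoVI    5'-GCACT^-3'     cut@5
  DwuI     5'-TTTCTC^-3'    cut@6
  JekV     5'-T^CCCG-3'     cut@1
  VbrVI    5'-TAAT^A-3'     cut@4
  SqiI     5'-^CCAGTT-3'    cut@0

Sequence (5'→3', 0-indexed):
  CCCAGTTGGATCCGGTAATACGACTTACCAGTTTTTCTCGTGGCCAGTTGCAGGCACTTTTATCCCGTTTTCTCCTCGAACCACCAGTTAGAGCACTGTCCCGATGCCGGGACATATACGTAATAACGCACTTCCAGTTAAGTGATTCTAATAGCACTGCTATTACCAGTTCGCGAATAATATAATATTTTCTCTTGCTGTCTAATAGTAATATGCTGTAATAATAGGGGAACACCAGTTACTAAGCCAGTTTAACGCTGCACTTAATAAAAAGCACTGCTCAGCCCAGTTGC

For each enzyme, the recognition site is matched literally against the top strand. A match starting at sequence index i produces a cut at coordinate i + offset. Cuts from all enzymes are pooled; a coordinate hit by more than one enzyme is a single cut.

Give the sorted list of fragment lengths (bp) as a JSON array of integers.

[1,2,3,4,4,5,5,6,6,7,7,8,8,8,9,9,9,10,10,11,12,12,12,14,15,16,18,18,19,25]

Site scan:
  MvoVI (GCACT, off=5): starts [53, 92, 127, 153, 259, 273] → cuts [58, 97, 132, 158, 264, 278]
  DwuI (TTTCTC, off=6): starts [33, 68, 188] → cuts [39, 74, 194]
  JekV (TCCCG, off=1): starts [62, 98] → cuts [63, 99]
  VbrVI (TAATA, off=4): starts [15, 120, 148, 177, 182, 202, 208, 218, 221, 264] → cuts [19, 124, 152, 181, 186, 206, 212, 222, 225, 268]
  SqiI (CCAGTT, off=0): starts [1, 27, 43, 83, 133, 165, 234, 246, 285] → cuts [1, 27, 43, 83, 133, 165, 234, 246, 285]

All cut coordinates (distinct, sorted): [1, 19, 27, 39, 43, 58, 63, 74, 83, 97, 99, 124, 132, 133, 152, 158, 165, 181, 186, 194, 206, 212, 222, 225, 234, 246, 264, 268, 278, 285]

Fragments:
  1→19: 18 bp
  19→27: 8 bp
  27→39: 12 bp
  39→43: 4 bp
  43→58: 15 bp
  58→63: 5 bp
  63→74: 11 bp
  74→83: 9 bp
  83→97: 14 bp
  97→99: 2 bp
  99→124: 25 bp
  124→132: 8 bp
  132→133: 1 bp
  133→152: 19 bp
  152→158: 6 bp
  158→165: 7 bp
  165→181: 16 bp
  181→186: 5 bp
  186→194: 8 bp
  194→206: 12 bp
  206→212: 6 bp
  212→222: 10 bp
  222→225: 3 bp
  225→234: 9 bp
  234→246: 12 bp
  246→264: 18 bp
  264→268: 4 bp
  268→278: 10 bp
  278→285: 7 bp
  285→1 (wrap): 293-285+1 = 9 bp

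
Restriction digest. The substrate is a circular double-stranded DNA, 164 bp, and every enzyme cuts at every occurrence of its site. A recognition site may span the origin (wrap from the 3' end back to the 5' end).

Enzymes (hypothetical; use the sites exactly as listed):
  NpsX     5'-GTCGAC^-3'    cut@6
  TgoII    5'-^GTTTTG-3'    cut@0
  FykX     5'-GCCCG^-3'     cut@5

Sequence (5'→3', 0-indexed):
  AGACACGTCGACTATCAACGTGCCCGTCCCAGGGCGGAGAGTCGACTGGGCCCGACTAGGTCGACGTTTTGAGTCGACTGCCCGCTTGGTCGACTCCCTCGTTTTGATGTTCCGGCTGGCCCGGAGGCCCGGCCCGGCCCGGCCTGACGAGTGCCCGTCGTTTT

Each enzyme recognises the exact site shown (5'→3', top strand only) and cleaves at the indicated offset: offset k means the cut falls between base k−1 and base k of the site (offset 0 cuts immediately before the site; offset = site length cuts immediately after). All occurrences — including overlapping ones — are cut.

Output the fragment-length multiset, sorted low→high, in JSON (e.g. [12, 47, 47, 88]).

Scan for sites:
  NpsX (GTCGAC, off=6): starts [6, 40, 59, 72, 88] → cuts [12, 46, 65, 78, 94]
  TgoII (GTTTTG, off=0): starts [65, 100] → cuts [65, 100]
  FykX (GCCCG, off=5): starts [21, 49, 79, 118, 126, 131, 136, 152] → cuts [26, 54, 84, 123, 131, 136, 141, 157]

All cut coordinates (distinct, sorted): [12, 26, 46, 54, 65, 78, 84, 94, 100, 123, 131, 136, 141, 157]

Fragment lengths:
  12→26: 14 bp
  26→46: 20 bp
  46→54: 8 bp
  54→65: 11 bp
  65→78: 13 bp
  78→84: 6 bp
  84→94: 10 bp
  94→100: 6 bp
  100→123: 23 bp
  123→131: 8 bp
  131→136: 5 bp
  136→141: 5 bp
  141→157: 16 bp
  157→12 (wrap): 164-157+12 = 19 bp

[5,5,6,6,8,8,10,11,13,14,16,19,20,23]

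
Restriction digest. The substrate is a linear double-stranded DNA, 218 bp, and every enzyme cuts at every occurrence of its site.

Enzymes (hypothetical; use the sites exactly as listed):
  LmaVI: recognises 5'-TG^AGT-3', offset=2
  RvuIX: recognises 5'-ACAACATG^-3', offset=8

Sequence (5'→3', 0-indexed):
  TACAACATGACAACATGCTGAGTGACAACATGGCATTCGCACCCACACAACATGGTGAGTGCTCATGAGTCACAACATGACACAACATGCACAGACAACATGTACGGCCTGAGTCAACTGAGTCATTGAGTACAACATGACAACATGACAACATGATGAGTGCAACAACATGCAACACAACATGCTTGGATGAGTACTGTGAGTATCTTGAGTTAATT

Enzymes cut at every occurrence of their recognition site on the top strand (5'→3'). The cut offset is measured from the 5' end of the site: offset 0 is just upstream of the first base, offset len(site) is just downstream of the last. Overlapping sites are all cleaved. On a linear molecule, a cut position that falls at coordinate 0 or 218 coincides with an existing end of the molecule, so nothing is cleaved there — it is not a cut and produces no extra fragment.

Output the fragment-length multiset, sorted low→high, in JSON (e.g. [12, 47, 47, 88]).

Per-enzyme occurrences:
  LmaVI (TGAGT, off=2): starts [18, 55, 65, 109, 118, 126, 156, 190, 199, 208] → cuts [20, 57, 67, 111, 120, 128, 158, 192, 201, 210]
  RvuIX (ACAACATG, off=8): starts [1, 9, 24, 46, 71, 81, 94, 131, 139, 147, 164, 176] → cuts [9, 17, 32, 54, 79, 89, 102, 139, 147, 155, 172, 184]

Pooled cuts: [9, 17, 20, 32, 54, 57, 67, 79, 89, 102, 111, 120, 128, 139, 147, 155, 158, 172, 184, 192, 201, 210]

Fragment lengths:
  [0,9): 9 bp
  [9,17): 8 bp
  [17,20): 3 bp
  [20,32): 12 bp
  [32,54): 22 bp
  [54,57): 3 bp
  [57,67): 10 bp
  [67,79): 12 bp
  [79,89): 10 bp
  [89,102): 13 bp
  [102,111): 9 bp
  [111,120): 9 bp
  [120,128): 8 bp
  [128,139): 11 bp
  [139,147): 8 bp
  [147,155): 8 bp
  [155,158): 3 bp
  [158,172): 14 bp
  [172,184): 12 bp
  [184,192): 8 bp
  [192,201): 9 bp
  [201,210): 9 bp
  [210,218): 8 bp

[3,3,3,8,8,8,8,8,8,9,9,9,9,9,10,10,11,12,12,12,13,14,22]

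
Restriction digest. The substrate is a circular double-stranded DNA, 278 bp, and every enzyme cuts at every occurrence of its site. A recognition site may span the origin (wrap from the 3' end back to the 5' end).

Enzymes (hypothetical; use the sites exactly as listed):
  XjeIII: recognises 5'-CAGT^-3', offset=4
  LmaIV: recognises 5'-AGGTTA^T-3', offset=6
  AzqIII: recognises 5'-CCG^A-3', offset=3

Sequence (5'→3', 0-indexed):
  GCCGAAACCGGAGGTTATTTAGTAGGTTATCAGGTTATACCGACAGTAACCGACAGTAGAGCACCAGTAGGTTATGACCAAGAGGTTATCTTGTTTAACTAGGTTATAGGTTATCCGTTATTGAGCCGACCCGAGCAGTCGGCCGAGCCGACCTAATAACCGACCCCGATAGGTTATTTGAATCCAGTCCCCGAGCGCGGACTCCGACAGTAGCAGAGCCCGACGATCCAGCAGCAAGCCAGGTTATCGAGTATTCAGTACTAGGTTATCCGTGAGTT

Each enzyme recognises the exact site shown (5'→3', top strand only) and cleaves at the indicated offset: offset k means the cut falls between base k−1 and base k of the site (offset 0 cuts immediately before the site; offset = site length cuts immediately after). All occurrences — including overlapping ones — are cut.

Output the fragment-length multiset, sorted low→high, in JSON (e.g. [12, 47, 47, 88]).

[5,5,5,5,5,5,5,5,6,6,6,6,7,8,8,9,11,11,12,12,12,13,13,13,14,14,15,18,24]

Site scan:
  XjeIII CAGT/4: at [43, 53, 64, 135, 184, 207, 255] ⇒ [47, 57, 68, 139, 188, 211, 259]
  LmaIV AGGTTAT/6: at [11, 23, 31, 68, 82, 100, 107, 170, 240, 262] ⇒ [17, 29, 37, 74, 88, 106, 113, 176, 246, 268]
  AzqIII CCGA/3: at [1, 39, 49, 125, 130, 142, 147, 159, 165, 190, 203, 219] ⇒ [4, 42, 52, 128, 133, 145, 150, 162, 168, 193, 206, 222]

Pooled cuts: [4, 17, 29, 37, 42, 47, 52, 57, 68, 74, 88, 106, 113, 128, 133, 139, 145, 150, 162, 168, 176, 188, 193, 206, 211, 222, 246, 259, 268]

Fragments:
  4→17: 13 bp
  17→29: 12 bp
  29→37: 8 bp
  37→42: 5 bp
  42→47: 5 bp
  47→52: 5 bp
  52→57: 5 bp
  57→68: 11 bp
  68→74: 6 bp
  74→88: 14 bp
  88→106: 18 bp
  106→113: 7 bp
  113→128: 15 bp
  128→133: 5 bp
  133→139: 6 bp
  139→145: 6 bp
  145→150: 5 bp
  150→162: 12 bp
  162→168: 6 bp
  168→176: 8 bp
  176→188: 12 bp
  188→193: 5 bp
  193→206: 13 bp
  206→211: 5 bp
  211→222: 11 bp
  222→246: 24 bp
  246→259: 13 bp
  259→268: 9 bp
  268→4 (wrap): 278-268+4 = 14 bp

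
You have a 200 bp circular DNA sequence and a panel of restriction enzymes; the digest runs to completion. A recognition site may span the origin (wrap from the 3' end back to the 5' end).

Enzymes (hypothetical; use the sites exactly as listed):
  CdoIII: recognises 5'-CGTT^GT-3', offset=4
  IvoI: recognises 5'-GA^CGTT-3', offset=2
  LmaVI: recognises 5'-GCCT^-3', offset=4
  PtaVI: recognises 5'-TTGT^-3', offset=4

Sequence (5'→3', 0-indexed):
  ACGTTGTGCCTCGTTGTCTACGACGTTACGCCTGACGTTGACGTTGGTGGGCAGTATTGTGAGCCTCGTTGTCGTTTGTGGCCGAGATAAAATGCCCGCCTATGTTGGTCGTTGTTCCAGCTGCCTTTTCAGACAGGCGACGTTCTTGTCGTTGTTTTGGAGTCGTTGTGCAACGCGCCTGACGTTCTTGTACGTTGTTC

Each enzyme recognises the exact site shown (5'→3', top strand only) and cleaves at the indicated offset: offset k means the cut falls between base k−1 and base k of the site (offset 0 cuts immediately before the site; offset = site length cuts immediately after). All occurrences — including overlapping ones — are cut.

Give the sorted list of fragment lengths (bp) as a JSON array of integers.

Site scan:
  CdoIII (CGTTGT, off=4): starts [1, 11, 66, 109, 149, 163, 192] → cuts [5, 15, 70, 113, 153, 167, 196]
  IvoI (GACGTT, off=2): starts [21, 33, 39, 138, 180] → cuts [23, 35, 41, 140, 182]
  LmaVI (GCCT, off=4): starts [7, 29, 62, 97, 122, 176] → cuts [11, 33, 66, 101, 126, 180]
  PtaVI (TTGT, off=4): starts [3, 13, 56, 68, 75, 111, 145, 151, 165, 187, 194] → cuts [7, 17, 60, 72, 79, 115, 149, 155, 169, 191, 198]

All cut coordinates (distinct, sorted): [5, 7, 11, 15, 17, 23, 33, 35, 41, 60, 66, 70, 72, 79, 101, 113, 115, 126, 140, 149, 153, 155, 167, 169, 180, 182, 191, 196, 198]

Fragments:
  5→7: 2 bp
  7→11: 4 bp
  11→15: 4 bp
  15→17: 2 bp
  17→23: 6 bp
  23→33: 10 bp
  33→35: 2 bp
  35→41: 6 bp
  41→60: 19 bp
  60→66: 6 bp
  66→70: 4 bp
  70→72: 2 bp
  72→79: 7 bp
  79→101: 22 bp
  101→113: 12 bp
  113→115: 2 bp
  115→126: 11 bp
  126→140: 14 bp
  140→149: 9 bp
  149→153: 4 bp
  153→155: 2 bp
  155→167: 12 bp
  167→169: 2 bp
  169→180: 11 bp
  180→182: 2 bp
  182→191: 9 bp
  191→196: 5 bp
  196→198: 2 bp
  198→5 (wrap): 200-198+5 = 7 bp

[2,2,2,2,2,2,2,2,2,4,4,4,4,5,6,6,6,7,7,9,9,10,11,11,12,12,14,19,22]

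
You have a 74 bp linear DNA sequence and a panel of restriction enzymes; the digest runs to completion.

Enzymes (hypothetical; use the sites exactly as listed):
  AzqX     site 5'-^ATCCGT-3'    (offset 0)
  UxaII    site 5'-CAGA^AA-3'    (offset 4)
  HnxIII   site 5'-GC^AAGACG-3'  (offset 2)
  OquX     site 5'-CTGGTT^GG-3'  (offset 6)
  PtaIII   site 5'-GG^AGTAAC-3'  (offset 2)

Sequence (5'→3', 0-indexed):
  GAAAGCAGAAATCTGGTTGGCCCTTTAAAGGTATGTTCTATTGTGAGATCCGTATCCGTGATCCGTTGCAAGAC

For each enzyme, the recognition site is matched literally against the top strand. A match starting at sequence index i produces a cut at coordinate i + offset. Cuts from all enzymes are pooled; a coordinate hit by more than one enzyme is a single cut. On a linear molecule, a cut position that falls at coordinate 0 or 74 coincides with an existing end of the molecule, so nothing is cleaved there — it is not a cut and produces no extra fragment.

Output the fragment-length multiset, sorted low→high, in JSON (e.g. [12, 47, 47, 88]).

Per-enzyme occurrences:
  AzqX ATCCGT/0: at [47, 53, 60] ⇒ [47, 53, 60]
  UxaII CAGAAA/4: at [5] ⇒ [9]
  HnxIII (GCAAGACG, off=2): no sites
  OquX CTGGTTGG/6: at [12] ⇒ [18]
  PtaIII (GGAGTAAC, off=2): no sites

Pooled cuts: [9, 18, 47, 53, 60]

Fragment lengths:
  [0,9): 9 bp
  [9,18): 9 bp
  [18,47): 29 bp
  [47,53): 6 bp
  [53,60): 7 bp
  [60,74): 14 bp

[6,7,9,9,14,29]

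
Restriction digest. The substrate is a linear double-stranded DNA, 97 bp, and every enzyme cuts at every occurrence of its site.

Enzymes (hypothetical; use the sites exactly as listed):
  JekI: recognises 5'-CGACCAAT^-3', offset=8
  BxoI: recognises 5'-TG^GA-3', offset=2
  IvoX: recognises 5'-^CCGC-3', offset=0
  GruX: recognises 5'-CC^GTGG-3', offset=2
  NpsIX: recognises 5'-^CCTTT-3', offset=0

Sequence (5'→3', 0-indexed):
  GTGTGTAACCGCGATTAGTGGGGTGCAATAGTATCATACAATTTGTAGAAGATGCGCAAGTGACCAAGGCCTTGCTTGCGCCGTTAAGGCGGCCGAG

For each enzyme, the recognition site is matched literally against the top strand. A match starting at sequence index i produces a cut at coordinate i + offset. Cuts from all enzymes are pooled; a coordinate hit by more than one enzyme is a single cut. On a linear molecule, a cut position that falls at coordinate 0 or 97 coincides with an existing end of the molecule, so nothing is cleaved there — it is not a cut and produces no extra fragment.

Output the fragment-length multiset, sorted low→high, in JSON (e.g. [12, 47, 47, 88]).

Site scan:
  JekI (CGACCAAT, off=8): no sites
  BxoI (TGGA, off=2): no sites
  IvoX CCGC/0: at [8] ⇒ [8]
  GruX (CCGTGG, off=2): no sites
  NpsIX (CCTTT, off=0): no sites

All cut coordinates (distinct, sorted): [8]

Fragment lengths:
  [0,8): 8 bp
  [8,97): 89 bp

[8,89]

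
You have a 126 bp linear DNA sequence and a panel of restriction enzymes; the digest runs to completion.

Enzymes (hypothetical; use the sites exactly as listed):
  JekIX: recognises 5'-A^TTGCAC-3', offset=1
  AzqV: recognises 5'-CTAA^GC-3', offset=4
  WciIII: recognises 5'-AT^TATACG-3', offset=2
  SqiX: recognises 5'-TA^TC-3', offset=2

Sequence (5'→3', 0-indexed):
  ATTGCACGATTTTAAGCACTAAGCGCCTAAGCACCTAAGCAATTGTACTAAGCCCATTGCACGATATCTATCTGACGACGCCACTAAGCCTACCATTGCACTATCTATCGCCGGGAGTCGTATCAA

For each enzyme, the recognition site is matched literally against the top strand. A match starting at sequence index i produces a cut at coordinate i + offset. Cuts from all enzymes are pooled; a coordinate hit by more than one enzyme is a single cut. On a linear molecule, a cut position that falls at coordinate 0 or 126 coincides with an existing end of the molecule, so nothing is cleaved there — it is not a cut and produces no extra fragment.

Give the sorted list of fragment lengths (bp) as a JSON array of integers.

Scan for sites:
  JekIX (ATTGCAC, off=1): starts [0, 55, 94] → cuts [1, 56, 95]
  AzqV (CTAAGC, off=4): starts [18, 26, 34, 47, 83] → cuts [22, 30, 38, 51, 87]
  WciIII (ATTATACG, off=2): no sites
  SqiX (TATC, off=2): starts [64, 68, 101, 105, 120] → cuts [66, 70, 103, 107, 122]

Pooled cuts: [1, 22, 30, 38, 51, 56, 66, 70, 87, 95, 103, 107, 122]

Fragment lengths:
  [0,1): 1 bp
  [1,22): 21 bp
  [22,30): 8 bp
  [30,38): 8 bp
  [38,51): 13 bp
  [51,56): 5 bp
  [56,66): 10 bp
  [66,70): 4 bp
  [70,87): 17 bp
  [87,95): 8 bp
  [95,103): 8 bp
  [103,107): 4 bp
  [107,122): 15 bp
  [122,126): 4 bp

[1,4,4,4,5,8,8,8,8,10,13,15,17,21]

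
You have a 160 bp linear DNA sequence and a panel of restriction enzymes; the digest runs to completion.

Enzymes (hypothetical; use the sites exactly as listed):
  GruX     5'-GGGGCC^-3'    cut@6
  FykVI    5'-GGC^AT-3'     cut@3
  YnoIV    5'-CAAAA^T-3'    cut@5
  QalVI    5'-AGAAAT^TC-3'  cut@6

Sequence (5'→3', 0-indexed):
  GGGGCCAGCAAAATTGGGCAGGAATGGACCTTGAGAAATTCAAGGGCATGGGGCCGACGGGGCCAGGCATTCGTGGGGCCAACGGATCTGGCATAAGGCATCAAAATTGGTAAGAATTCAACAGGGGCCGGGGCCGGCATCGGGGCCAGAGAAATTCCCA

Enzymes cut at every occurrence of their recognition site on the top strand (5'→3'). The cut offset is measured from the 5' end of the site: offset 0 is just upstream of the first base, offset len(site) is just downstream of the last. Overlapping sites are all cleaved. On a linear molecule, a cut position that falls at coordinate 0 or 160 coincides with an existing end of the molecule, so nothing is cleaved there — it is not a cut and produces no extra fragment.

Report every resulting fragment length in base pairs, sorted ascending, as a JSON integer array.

[3,4,5,6,6,7,7,7,8,8,8,9,9,12,12,23,26]

Site scan:
  GruX (GGGGCC, off=6): starts [0, 49, 58, 74, 123, 129, 141] → cuts [6, 55, 64, 80, 129, 135, 147]
  FykVI (GGCAT, off=3): starts [44, 65, 89, 96, 135] → cuts [47, 68, 92, 99, 138]
  YnoIV (CAAAAT, off=5): starts [8, 101] → cuts [13, 106]
  QalVI (AGAAATTC, off=6): starts [33, 149] → cuts [39, 155]

Pooled cuts: [6, 13, 39, 47, 55, 64, 68, 80, 92, 99, 106, 129, 135, 138, 147, 155]

Fragment lengths:
  [0,6): 6 bp
  [6,13): 7 bp
  [13,39): 26 bp
  [39,47): 8 bp
  [47,55): 8 bp
  [55,64): 9 bp
  [64,68): 4 bp
  [68,80): 12 bp
  [80,92): 12 bp
  [92,99): 7 bp
  [99,106): 7 bp
  [106,129): 23 bp
  [129,135): 6 bp
  [135,138): 3 bp
  [138,147): 9 bp
  [147,155): 8 bp
  [155,160): 5 bp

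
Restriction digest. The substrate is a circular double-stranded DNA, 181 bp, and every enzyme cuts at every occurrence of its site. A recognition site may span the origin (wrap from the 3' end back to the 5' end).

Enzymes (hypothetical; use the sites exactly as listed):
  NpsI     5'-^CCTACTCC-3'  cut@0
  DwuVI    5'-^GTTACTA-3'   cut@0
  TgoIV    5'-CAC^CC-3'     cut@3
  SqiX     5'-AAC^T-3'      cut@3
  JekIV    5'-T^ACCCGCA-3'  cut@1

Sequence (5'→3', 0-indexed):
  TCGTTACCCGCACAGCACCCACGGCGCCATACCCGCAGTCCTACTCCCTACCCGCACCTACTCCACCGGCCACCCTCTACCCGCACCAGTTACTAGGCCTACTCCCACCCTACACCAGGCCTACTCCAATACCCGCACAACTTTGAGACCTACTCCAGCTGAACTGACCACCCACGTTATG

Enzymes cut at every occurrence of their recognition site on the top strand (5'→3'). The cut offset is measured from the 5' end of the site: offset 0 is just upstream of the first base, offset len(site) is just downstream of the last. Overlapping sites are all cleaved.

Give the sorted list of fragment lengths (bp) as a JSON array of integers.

Per-enzyme occurrences:
  NpsI (CCTACTCC, off=0): starts [39, 56, 97, 119, 148] → cuts [39, 56, 97, 119, 148]
  DwuVI (GTTACTA, off=0): starts [88] → cuts [88]
  TgoIV (CACCC, off=3): starts [15, 70, 105, 168] → cuts [18, 73, 108, 171]
  SqiX (AACT, off=3): starts [138, 161] → cuts [141, 164]
  JekIV (TACCCGCA, off=1): starts [4, 29, 48, 77, 129] → cuts [5, 30, 49, 78, 130]

Pooled cuts: [5, 18, 30, 39, 49, 56, 73, 78, 88, 97, 108, 119, 130, 141, 148, 164, 171]

Fragments:
  5→18: 13 bp
  18→30: 12 bp
  30→39: 9 bp
  39→49: 10 bp
  49→56: 7 bp
  56→73: 17 bp
  73→78: 5 bp
  78→88: 10 bp
  88→97: 9 bp
  97→108: 11 bp
  108→119: 11 bp
  119→130: 11 bp
  130→141: 11 bp
  141→148: 7 bp
  148→164: 16 bp
  164→171: 7 bp
  171→5 (wrap): 181-171+5 = 15 bp

[5,7,7,7,9,9,10,10,11,11,11,11,12,13,15,16,17]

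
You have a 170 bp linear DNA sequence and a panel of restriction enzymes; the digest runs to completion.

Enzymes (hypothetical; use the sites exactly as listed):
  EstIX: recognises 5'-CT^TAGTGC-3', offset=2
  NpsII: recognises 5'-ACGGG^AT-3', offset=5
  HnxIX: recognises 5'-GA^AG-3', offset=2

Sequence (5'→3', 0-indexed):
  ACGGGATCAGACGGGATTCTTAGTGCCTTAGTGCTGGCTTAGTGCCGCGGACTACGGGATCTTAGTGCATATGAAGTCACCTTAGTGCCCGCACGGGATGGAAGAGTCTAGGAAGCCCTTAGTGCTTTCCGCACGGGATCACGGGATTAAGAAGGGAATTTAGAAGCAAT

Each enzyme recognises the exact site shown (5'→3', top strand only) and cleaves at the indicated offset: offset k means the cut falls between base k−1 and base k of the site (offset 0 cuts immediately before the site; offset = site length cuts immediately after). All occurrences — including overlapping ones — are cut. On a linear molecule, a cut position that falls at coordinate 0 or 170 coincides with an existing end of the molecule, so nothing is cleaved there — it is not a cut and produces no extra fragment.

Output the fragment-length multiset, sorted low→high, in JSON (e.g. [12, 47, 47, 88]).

[4,5,5,5,6,6,7,8,8,8,10,11,11,12,12,15,18,19]

Scan for sites:
  EstIX (CTTAGTGC, off=2): starts [18, 26, 37, 60, 80, 117] → cuts [20, 28, 39, 62, 82, 119]
  NpsII (ACGGGAT, off=5): starts [0, 10, 53, 92, 132, 140] → cuts [5, 15, 58, 97, 137, 145]
  HnxIX (GAAG, off=2): starts [72, 100, 111, 150, 162] → cuts [74, 102, 113, 152, 164]

All cut coordinates (distinct, sorted): [5, 15, 20, 28, 39, 58, 62, 74, 82, 97, 102, 113, 119, 137, 145, 152, 164]

Fragment lengths:
  [0,5): 5 bp
  [5,15): 10 bp
  [15,20): 5 bp
  [20,28): 8 bp
  [28,39): 11 bp
  [39,58): 19 bp
  [58,62): 4 bp
  [62,74): 12 bp
  [74,82): 8 bp
  [82,97): 15 bp
  [97,102): 5 bp
  [102,113): 11 bp
  [113,119): 6 bp
  [119,137): 18 bp
  [137,145): 8 bp
  [145,152): 7 bp
  [152,164): 12 bp
  [164,170): 6 bp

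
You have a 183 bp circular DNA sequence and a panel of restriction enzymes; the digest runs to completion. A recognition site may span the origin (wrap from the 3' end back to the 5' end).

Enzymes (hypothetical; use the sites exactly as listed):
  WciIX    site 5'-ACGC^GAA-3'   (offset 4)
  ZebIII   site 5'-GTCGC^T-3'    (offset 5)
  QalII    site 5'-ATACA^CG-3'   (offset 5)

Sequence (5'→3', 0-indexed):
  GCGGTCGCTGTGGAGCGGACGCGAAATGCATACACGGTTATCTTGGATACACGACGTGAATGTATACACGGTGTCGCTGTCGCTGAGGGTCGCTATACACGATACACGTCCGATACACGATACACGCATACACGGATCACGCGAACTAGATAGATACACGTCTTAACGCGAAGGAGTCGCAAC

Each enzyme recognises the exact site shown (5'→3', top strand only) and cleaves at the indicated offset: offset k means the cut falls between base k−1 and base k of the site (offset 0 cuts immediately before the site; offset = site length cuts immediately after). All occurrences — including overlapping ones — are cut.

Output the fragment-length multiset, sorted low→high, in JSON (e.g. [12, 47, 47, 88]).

[6,6,7,7,8,9,10,10,11,11,12,14,16,17,17,22]

Per-enzyme occurrences:
  WciIX (ACGCGAA, off=4): starts [18, 138, 165] → cuts [22, 142, 169]
  ZebIII (GTCGCT, off=5): starts [3, 72, 78, 88] → cuts [8, 77, 83, 93]
  QalII (ATACACG, off=5): starts [29, 46, 63, 94, 101, 112, 119, 127, 153] → cuts [34, 51, 68, 99, 106, 117, 124, 132, 158]

Pooled cuts: [8, 22, 34, 51, 68, 77, 83, 93, 99, 106, 117, 124, 132, 142, 158, 169]

Fragment lengths:
  8→22: 14 bp
  22→34: 12 bp
  34→51: 17 bp
  51→68: 17 bp
  68→77: 9 bp
  77→83: 6 bp
  83→93: 10 bp
  93→99: 6 bp
  99→106: 7 bp
  106→117: 11 bp
  117→124: 7 bp
  124→132: 8 bp
  132→142: 10 bp
  142→158: 16 bp
  158→169: 11 bp
  169→8 (wrap): 183-169+8 = 22 bp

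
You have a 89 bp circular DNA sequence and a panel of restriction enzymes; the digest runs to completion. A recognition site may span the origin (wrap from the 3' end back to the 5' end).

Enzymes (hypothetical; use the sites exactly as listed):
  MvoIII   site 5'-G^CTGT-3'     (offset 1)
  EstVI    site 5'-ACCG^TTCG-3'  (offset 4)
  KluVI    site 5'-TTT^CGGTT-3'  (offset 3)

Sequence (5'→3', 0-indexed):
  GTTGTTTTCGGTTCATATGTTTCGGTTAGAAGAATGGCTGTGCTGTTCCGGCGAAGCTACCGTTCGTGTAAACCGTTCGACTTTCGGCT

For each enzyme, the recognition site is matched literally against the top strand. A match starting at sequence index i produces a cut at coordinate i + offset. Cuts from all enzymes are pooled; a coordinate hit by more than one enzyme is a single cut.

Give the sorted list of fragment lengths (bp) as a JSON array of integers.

Per-enzyme occurrences:
  MvoIII GCTGT/1: at [36, 41, 86] ⇒ [37, 42, 87]
  EstVI ACCGTTCG/4: at [58, 71] ⇒ [62, 75]
  KluVI TTTCGGTT/3: at [5, 19] ⇒ [8, 22]

All cut coordinates (distinct, sorted): [8, 22, 37, 42, 62, 75, 87]

Fragment lengths:
  8→22: 14 bp
  22→37: 15 bp
  37→42: 5 bp
  42→62: 20 bp
  62→75: 13 bp
  75→87: 12 bp
  87→8 (wrap): 89-87+8 = 10 bp

[5,10,12,13,14,15,20]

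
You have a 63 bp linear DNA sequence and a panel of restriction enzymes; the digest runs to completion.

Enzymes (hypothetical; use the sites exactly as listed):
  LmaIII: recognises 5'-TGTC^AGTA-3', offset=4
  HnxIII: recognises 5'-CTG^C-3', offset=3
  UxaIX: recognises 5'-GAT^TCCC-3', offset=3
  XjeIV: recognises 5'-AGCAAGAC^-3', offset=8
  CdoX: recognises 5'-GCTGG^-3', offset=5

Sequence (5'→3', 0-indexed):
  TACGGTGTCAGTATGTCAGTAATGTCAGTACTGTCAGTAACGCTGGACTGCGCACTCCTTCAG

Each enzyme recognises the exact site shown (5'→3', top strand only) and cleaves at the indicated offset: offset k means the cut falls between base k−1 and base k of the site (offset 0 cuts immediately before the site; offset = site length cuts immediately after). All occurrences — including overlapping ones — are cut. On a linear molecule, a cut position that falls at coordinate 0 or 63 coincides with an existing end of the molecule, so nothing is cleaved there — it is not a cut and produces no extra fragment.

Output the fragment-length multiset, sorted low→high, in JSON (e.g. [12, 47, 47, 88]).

[4,8,9,9,9,11,13]

Scan for sites:
  LmaIII (TGTCAGTA, off=4): starts [5, 13, 22, 31] → cuts [9, 17, 26, 35]
  HnxIII (CTGC, off=3): starts [47] → cuts [50]
  UxaIX (GATTCCC, off=3): no sites
  XjeIV (AGCAAGAC, off=8): no sites
  CdoX (GCTGG, off=5): starts [41] → cuts [46]

All cut coordinates (distinct, sorted): [9, 17, 26, 35, 46, 50]

Fragment lengths:
  [0,9): 9 bp
  [9,17): 8 bp
  [17,26): 9 bp
  [26,35): 9 bp
  [35,46): 11 bp
  [46,50): 4 bp
  [50,63): 13 bp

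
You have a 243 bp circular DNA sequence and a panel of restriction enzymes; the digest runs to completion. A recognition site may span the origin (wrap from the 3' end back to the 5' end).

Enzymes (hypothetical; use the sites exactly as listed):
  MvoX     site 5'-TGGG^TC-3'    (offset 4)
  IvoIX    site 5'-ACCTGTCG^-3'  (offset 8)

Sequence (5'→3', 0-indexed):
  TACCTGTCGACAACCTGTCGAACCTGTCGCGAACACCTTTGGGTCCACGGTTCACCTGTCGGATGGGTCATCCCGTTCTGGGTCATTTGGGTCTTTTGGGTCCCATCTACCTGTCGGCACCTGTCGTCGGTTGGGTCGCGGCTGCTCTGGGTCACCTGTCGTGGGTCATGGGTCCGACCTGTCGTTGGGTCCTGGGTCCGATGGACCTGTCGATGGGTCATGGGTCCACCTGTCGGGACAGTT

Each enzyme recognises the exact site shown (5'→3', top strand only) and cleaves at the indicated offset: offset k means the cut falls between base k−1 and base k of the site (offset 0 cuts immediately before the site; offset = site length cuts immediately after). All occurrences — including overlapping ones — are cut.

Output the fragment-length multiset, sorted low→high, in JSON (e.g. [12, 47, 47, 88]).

Scan for sites:
  MvoX (TGGGTC, off=4): starts [39, 63, 78, 87, 96, 131, 147, 161, 168, 185, 192, 213, 220] → cuts [43, 67, 82, 91, 100, 135, 151, 165, 172, 189, 196, 217, 224]
  IvoIX (ACCTGTCG, off=8): starts [1, 12, 21, 53, 108, 118, 153, 176, 204, 227] → cuts [9, 20, 29, 61, 116, 126, 161, 184, 212, 235]

All cut coordinates (distinct, sorted): [9, 20, 29, 43, 61, 67, 82, 91, 100, 116, 126, 135, 151, 161, 165, 172, 184, 189, 196, 212, 217, 224, 235]

Fragments:
  9→20: 11 bp
  20→29: 9 bp
  29→43: 14 bp
  43→61: 18 bp
  61→67: 6 bp
  67→82: 15 bp
  82→91: 9 bp
  91→100: 9 bp
  100→116: 16 bp
  116→126: 10 bp
  126→135: 9 bp
  135→151: 16 bp
  151→161: 10 bp
  161→165: 4 bp
  165→172: 7 bp
  172→184: 12 bp
  184→189: 5 bp
  189→196: 7 bp
  196→212: 16 bp
  212→217: 5 bp
  217→224: 7 bp
  224→235: 11 bp
  235→9 (wrap): 243-235+9 = 17 bp

[4,5,5,6,7,7,7,9,9,9,9,10,10,11,11,12,14,15,16,16,16,17,18]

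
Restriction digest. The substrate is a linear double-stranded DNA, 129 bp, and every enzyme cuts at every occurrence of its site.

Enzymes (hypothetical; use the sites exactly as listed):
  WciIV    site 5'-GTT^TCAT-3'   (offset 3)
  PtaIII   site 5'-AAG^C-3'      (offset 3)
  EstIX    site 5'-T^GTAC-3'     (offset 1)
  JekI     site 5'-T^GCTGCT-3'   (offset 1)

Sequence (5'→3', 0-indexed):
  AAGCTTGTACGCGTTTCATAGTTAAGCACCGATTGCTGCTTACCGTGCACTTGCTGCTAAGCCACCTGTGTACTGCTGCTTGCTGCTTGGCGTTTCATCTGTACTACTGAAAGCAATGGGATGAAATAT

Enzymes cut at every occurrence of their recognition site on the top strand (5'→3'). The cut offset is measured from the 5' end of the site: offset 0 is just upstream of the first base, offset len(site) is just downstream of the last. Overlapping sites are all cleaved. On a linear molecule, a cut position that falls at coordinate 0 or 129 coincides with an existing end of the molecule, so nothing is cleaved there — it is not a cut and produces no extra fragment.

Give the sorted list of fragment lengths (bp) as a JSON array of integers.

[3,3,5,6,7,8,8,9,9,11,13,13,16,18]

Per-enzyme occurrences:
  WciIV GTTTCAT/3: at [12, 91] ⇒ [15, 94]
  PtaIII AAGC/3: at [0, 23, 58, 110] ⇒ [3, 26, 61, 113]
  EstIX TGTAC/1: at [5, 68, 99] ⇒ [6, 69, 100]
  JekI TGCTGCT/1: at [33, 51, 73, 80] ⇒ [34, 52, 74, 81]

Pooled cuts: [3, 6, 15, 26, 34, 52, 61, 69, 74, 81, 94, 100, 113]

Fragments:
  [0,3): 3 bp
  [3,6): 3 bp
  [6,15): 9 bp
  [15,26): 11 bp
  [26,34): 8 bp
  [34,52): 18 bp
  [52,61): 9 bp
  [61,69): 8 bp
  [69,74): 5 bp
  [74,81): 7 bp
  [81,94): 13 bp
  [94,100): 6 bp
  [100,113): 13 bp
  [113,129): 16 bp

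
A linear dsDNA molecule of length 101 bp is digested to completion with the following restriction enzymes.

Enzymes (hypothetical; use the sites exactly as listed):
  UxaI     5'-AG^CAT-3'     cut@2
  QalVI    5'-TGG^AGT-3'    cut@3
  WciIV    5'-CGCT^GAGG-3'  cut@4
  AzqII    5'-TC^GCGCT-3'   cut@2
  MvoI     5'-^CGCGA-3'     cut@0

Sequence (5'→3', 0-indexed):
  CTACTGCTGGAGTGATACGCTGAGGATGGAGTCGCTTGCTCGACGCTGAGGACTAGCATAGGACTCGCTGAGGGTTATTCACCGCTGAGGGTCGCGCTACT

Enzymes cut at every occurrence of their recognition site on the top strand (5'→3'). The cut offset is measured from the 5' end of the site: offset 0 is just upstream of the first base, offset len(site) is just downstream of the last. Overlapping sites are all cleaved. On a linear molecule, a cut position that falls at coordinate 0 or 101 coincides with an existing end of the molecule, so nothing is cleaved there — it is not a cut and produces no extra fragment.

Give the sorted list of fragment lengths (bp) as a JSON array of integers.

[7,8,8,9,10,11,13,17,18]

Scan for sites:
  UxaI (AGCAT, off=2): starts [54] → cuts [56]
  QalVI (TGGAGT, off=3): starts [7, 26] → cuts [10, 29]
  WciIV (CGCTGAGG, off=4): starts [17, 43, 65, 82] → cuts [21, 47, 69, 86]
  AzqII (TCGCGCT, off=2): starts [91] → cuts [93]
  MvoI (CGCGA, off=0): no sites

All cut coordinates (distinct, sorted): [10, 21, 29, 47, 56, 69, 86, 93]

Fragments:
  [0,10): 10 bp
  [10,21): 11 bp
  [21,29): 8 bp
  [29,47): 18 bp
  [47,56): 9 bp
  [56,69): 13 bp
  [69,86): 17 bp
  [86,93): 7 bp
  [93,101): 8 bp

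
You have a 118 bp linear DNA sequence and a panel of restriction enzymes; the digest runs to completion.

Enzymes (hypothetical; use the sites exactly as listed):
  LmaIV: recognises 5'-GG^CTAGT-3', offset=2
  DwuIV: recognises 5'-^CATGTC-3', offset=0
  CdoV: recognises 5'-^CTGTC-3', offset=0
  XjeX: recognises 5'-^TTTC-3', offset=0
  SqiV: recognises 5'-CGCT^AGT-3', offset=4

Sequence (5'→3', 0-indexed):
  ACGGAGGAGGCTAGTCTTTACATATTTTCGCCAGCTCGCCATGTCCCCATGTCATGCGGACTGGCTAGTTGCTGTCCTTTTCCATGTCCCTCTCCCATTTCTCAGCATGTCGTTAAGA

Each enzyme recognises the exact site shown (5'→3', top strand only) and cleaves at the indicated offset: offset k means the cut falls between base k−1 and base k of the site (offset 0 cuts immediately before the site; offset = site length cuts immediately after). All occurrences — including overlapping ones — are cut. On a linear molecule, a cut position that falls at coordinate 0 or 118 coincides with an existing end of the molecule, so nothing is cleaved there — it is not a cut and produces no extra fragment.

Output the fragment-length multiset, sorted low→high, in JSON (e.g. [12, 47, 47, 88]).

Site scan:
  LmaIV (GGCTAGT, off=2): starts [8, 62] → cuts [10, 64]
  DwuIV (CATGTC, off=0): starts [39, 47, 82, 105] → cuts [39, 47, 82, 105]
  CdoV (CTGTC, off=0): starts [71] → cuts [71]
  XjeX (TTTC, off=0): starts [25, 78, 97] → cuts [25, 78, 97]
  SqiV (CGCTAGT, off=4): no sites

All cut coordinates (distinct, sorted): [10, 25, 39, 47, 64, 71, 78, 82, 97, 105]

Fragments:
  [0,10): 10 bp
  [10,25): 15 bp
  [25,39): 14 bp
  [39,47): 8 bp
  [47,64): 17 bp
  [64,71): 7 bp
  [71,78): 7 bp
  [78,82): 4 bp
  [82,97): 15 bp
  [97,105): 8 bp
  [105,118): 13 bp

[4,7,7,8,8,10,13,14,15,15,17]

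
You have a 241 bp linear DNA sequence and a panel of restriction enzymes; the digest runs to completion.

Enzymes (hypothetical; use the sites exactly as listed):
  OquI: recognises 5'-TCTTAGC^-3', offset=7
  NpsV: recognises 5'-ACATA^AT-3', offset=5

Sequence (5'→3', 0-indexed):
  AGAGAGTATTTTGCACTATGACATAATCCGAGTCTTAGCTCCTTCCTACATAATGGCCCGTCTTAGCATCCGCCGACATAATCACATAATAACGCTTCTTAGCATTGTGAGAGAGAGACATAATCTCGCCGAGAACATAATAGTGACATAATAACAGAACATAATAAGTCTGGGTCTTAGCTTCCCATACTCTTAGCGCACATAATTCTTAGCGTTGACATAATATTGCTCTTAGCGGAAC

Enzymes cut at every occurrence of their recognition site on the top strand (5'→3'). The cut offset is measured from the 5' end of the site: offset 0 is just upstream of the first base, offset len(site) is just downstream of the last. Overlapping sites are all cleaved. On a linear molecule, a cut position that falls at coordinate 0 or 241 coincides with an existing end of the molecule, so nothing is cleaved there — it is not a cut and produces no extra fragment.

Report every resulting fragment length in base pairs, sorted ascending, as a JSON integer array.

Scan for sites:
  OquI (TCTTAGC, off=7): starts [32, 60, 96, 174, 190, 206, 229] → cuts [39, 67, 103, 181, 197, 213, 236]
  NpsV (ACATAAT, off=5): starts [20, 47, 75, 83, 117, 134, 145, 158, 199, 217] → cuts [25, 52, 80, 88, 122, 139, 150, 163, 204, 222]

Pooled cuts: [25, 39, 52, 67, 80, 88, 103, 122, 139, 150, 163, 181, 197, 204, 213, 222, 236]

Fragment lengths:
  [0,25): 25 bp
  [25,39): 14 bp
  [39,52): 13 bp
  [52,67): 15 bp
  [67,80): 13 bp
  [80,88): 8 bp
  [88,103): 15 bp
  [103,122): 19 bp
  [122,139): 17 bp
  [139,150): 11 bp
  [150,163): 13 bp
  [163,181): 18 bp
  [181,197): 16 bp
  [197,204): 7 bp
  [204,213): 9 bp
  [213,222): 9 bp
  [222,236): 14 bp
  [236,241): 5 bp

[5,7,8,9,9,11,13,13,13,14,14,15,15,16,17,18,19,25]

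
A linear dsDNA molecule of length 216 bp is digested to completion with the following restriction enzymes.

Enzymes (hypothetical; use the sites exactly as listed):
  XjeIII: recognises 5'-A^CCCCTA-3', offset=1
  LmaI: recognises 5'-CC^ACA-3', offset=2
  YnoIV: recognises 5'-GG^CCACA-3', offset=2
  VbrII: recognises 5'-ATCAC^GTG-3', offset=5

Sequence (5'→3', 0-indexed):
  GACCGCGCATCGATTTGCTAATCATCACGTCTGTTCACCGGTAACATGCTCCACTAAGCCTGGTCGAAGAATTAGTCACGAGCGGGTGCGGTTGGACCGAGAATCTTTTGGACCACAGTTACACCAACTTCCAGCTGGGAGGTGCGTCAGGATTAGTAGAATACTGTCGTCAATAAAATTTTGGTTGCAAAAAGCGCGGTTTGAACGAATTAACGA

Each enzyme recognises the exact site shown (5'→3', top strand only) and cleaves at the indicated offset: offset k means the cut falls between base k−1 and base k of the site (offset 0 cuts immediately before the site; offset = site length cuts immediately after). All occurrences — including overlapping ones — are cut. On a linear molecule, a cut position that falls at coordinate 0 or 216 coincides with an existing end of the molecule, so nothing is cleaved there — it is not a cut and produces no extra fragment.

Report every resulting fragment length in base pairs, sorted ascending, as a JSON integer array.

Site scan:
  XjeIII (ACCCCTA, off=1): no sites
  LmaI CCACA/2: at [112] ⇒ [114]
  YnoIV (GGCCACA, off=2): no sites
  VbrII (ATCACGTG, off=5): no sites

All cut coordinates (distinct, sorted): [114]

Fragments:
  [0,114): 114 bp
  [114,216): 102 bp

[102,114]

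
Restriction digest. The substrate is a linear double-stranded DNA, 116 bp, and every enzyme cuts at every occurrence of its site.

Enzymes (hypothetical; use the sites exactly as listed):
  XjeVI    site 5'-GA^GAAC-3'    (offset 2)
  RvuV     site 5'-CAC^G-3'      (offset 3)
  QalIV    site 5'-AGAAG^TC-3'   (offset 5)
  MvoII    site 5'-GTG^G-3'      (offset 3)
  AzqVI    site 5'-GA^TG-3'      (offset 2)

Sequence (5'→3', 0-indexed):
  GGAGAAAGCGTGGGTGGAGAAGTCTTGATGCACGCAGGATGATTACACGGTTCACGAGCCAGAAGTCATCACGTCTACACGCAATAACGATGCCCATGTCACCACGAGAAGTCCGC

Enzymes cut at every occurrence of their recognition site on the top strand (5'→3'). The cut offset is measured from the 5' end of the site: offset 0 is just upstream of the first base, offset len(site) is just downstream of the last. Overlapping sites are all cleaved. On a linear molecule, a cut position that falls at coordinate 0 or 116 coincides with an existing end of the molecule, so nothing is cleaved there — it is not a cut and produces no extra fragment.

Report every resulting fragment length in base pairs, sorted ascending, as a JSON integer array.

[4,5,5,6,6,6,6,7,7,8,9,10,10,12,15]

Per-enzyme occurrences:
  XjeVI (GAGAAC, off=2): no sites
  RvuV (CACG, off=3): starts [30, 45, 52, 69, 77, 102] → cuts [33, 48, 55, 72, 80, 105]
  QalIV (AGAAGTC, off=5): starts [17, 60, 106] → cuts [22, 65, 111]
  MvoII (GTGG, off=3): starts [9, 13] → cuts [12, 16]
  AzqVI (GATG, off=2): starts [26, 37, 88] → cuts [28, 39, 90]

Pooled cuts: [12, 16, 22, 28, 33, 39, 48, 55, 65, 72, 80, 90, 105, 111]

Fragment lengths:
  [0,12): 12 bp
  [12,16): 4 bp
  [16,22): 6 bp
  [22,28): 6 bp
  [28,33): 5 bp
  [33,39): 6 bp
  [39,48): 9 bp
  [48,55): 7 bp
  [55,65): 10 bp
  [65,72): 7 bp
  [72,80): 8 bp
  [80,90): 10 bp
  [90,105): 15 bp
  [105,111): 6 bp
  [111,116): 5 bp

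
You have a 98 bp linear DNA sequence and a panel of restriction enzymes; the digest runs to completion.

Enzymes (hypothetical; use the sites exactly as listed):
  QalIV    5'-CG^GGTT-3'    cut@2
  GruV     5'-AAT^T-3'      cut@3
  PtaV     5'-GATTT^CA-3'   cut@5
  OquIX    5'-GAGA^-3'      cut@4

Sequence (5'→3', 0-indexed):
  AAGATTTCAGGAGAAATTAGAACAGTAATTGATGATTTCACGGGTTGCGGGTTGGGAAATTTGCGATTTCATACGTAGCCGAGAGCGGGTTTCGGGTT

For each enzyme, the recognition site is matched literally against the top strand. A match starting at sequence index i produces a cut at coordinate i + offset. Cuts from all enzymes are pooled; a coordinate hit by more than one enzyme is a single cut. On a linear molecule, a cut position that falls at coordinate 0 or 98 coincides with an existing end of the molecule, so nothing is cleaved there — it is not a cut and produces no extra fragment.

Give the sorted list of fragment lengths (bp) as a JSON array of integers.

Scan for sites:
  QalIV CGGGTT/2: at [40, 47, 85, 92] ⇒ [42, 49, 87, 94]
  GruV AATT/3: at [14, 26, 57] ⇒ [17, 29, 60]
  PtaV GATTTCA/5: at [2, 33, 64] ⇒ [7, 38, 69]
  OquIX GAGA/4: at [10, 80] ⇒ [14, 84]

Pooled cuts: [7, 14, 17, 29, 38, 42, 49, 60, 69, 84, 87, 94]

Fragments:
  [0,7): 7 bp
  [7,14): 7 bp
  [14,17): 3 bp
  [17,29): 12 bp
  [29,38): 9 bp
  [38,42): 4 bp
  [42,49): 7 bp
  [49,60): 11 bp
  [60,69): 9 bp
  [69,84): 15 bp
  [84,87): 3 bp
  [87,94): 7 bp
  [94,98): 4 bp

[3,3,4,4,7,7,7,7,9,9,11,12,15]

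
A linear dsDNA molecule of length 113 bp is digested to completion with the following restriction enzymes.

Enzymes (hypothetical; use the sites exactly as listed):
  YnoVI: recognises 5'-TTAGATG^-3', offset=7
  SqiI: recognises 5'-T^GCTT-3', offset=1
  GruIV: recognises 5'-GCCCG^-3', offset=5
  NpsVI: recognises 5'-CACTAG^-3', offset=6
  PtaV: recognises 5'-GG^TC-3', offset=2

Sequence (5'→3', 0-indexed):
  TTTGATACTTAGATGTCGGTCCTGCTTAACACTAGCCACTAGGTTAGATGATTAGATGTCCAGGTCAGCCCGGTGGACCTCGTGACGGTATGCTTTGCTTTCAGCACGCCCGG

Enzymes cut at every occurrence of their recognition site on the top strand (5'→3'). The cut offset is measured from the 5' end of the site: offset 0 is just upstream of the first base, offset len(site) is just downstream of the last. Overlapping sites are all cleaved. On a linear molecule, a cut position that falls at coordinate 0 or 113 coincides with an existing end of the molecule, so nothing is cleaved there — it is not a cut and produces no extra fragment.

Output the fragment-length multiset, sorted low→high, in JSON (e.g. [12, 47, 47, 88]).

[1,4,4,5,6,7,8,8,8,12,15,16,19]

Scan for sites:
  YnoVI TTAGATG/7: at [8, 43, 51] ⇒ [15, 50, 58]
  SqiI TGCTT/1: at [22, 90, 95] ⇒ [23, 91, 96]
  GruIV GCCCG/5: at [67, 107] ⇒ [72, 112]
  NpsVI CACTAG/6: at [29, 36] ⇒ [35, 42]
  PtaV GGTC/2: at [17, 62] ⇒ [19, 64]

All cut coordinates (distinct, sorted): [15, 19, 23, 35, 42, 50, 58, 64, 72, 91, 96, 112]

Fragments:
  [0,15): 15 bp
  [15,19): 4 bp
  [19,23): 4 bp
  [23,35): 12 bp
  [35,42): 7 bp
  [42,50): 8 bp
  [50,58): 8 bp
  [58,64): 6 bp
  [64,72): 8 bp
  [72,91): 19 bp
  [91,96): 5 bp
  [96,112): 16 bp
  [112,113): 1 bp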